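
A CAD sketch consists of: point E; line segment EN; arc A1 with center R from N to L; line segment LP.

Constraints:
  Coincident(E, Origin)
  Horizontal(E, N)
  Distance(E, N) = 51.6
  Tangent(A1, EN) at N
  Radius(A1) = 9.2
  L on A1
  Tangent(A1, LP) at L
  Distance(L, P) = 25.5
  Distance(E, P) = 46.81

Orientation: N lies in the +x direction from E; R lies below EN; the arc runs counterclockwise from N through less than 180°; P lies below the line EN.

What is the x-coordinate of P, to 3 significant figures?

35.2

E is at the origin; E and N share the same y with |EN| = 51.6 and N on the +x side, so N = (51.6, 0.00). Tangency of A1 to EN means the radius RN is perpendicular to EN, so R = N + (0, -9.2) = (51.6, -9.20). Since RL ⟂ LP (tangency), |RP| = √(9.2² + 25.5²) = 27.1 regardless of where L sits on A1. So P lies on both circle(E, 46.81) and circle(R, 27.1); the below-EN intersection is P = (35.2, -30.8). L is the foot of the tangent from P: L = (42.8, -6.47).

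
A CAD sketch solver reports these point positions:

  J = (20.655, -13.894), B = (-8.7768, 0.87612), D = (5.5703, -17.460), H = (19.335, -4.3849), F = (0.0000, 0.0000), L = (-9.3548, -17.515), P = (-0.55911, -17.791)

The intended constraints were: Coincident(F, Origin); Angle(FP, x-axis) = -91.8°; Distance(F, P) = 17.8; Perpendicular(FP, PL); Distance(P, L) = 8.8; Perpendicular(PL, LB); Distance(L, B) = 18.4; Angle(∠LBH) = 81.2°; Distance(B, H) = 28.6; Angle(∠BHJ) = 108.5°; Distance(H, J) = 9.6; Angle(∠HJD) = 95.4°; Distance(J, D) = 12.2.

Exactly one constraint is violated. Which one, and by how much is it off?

Distance(J, D) = 12.2 — off by 3.30.

F = (0.00, 0.00) ✓; FP at -91.80° ✓; |FP| = 17.80 ✓; ∠(FP, PL) = 90.00° ✓; |PL| = 8.800 ✓; ∠(PL, LB) = 90.00° ✓; |LB| = 18.40 ✓; ∠LBH = 81.20° ✓; |BH| = 28.60 ✓; ∠BHJ = 108.5° ✓; |HJ| = 9.600 ✓; ∠HJD = 95.40° ✓; |JD| = 15.50 ✗.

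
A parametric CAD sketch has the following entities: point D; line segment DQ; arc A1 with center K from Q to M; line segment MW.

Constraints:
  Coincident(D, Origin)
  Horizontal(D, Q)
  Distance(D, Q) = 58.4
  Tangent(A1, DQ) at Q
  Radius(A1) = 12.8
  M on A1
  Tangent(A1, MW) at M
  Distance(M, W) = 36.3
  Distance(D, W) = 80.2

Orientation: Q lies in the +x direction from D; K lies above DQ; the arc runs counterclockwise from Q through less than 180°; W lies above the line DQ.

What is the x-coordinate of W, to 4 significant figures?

61.78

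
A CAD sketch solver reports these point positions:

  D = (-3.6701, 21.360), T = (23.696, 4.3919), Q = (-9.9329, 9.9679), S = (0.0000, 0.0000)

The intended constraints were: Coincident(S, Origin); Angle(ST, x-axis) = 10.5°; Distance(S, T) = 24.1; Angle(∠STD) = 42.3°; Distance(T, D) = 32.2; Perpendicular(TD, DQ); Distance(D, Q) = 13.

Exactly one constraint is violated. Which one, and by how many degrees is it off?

Perpendicular(TD, DQ) — off by 3.00°.

S = (0.00, 0.00) ✓; ST at 10.50° ✓; |ST| = 24.10 ✓; ∠STD = 42.30° ✓; |TD| = 32.20 ✓; ∠(TD, DQ) = 93.00° ✗; |DQ| = 13.00 ✓.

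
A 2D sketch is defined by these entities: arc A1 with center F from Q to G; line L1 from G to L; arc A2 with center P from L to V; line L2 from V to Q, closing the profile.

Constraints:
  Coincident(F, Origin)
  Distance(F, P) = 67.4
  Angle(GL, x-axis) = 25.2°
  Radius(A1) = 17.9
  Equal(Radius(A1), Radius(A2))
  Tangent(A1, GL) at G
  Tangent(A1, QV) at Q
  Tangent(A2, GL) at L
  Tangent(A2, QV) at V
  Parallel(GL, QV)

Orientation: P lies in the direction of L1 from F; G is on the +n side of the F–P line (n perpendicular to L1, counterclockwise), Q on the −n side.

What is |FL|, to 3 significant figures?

69.7

The slot axis is L1's direction at 25.2°, so u = (cos 25.2°, sin 25.2°) = (0.905, 0.426) and n = (−sin 25.2°, cos 25.2°) = (-0.426, 0.905). F is at the origin and P lies 67.4 along u from F, so P = 67.4·u = (61.0, 28.7). Tangency of A1 to both parallel lines with radius 17.9 puts G and Q at F ± 17.9·n: G = (-7.62, 16.2), Q = (7.62, -16.2). Equal radii place L and V the same way about P: L = P + 17.9·n = (53.4, 44.9), V = P − 17.9·n = (68.6, 12.5). Then |FL| = |L − F| = 69.7.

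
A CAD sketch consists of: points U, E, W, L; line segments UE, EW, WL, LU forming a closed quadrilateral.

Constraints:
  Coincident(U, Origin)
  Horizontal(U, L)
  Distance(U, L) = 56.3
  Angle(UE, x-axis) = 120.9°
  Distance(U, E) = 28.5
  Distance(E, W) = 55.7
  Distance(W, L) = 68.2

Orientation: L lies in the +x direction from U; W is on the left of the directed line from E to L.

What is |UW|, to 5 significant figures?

67.175

U is at the origin; U and L share the same y with |UL| = 56.3 and L in +x, so L = (56.3, 0). UE runs at 120.9° with |UE| = 28.5, so E = (-14.636, 24.455). W is determined by |EW| = 55.7 and |WL| = 68.2 together: it lies at the intersection of circle(E, 55.7) and circle(L, 68.2). With |EL| = 75.033, the foot of the radical line on EL is 27.196 from E and the perpendicular offset is √(55.7² − 27.196²) = 48.609. Taking the left-of-EL solution: W = (26.918, 61.546).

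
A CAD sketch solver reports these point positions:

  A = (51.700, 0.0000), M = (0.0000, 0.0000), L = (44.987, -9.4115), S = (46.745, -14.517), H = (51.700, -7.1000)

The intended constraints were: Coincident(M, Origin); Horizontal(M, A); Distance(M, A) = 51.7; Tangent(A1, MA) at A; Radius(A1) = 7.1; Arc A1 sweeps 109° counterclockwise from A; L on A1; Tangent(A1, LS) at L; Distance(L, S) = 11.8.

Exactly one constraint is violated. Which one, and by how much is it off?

Distance(L, S) = 11.8 — off by 6.40.

M = (0.00, 0.00) ✓; M.y = 0.00, A.y = 0.00 ✓; |MA| = 51.70 ✓; ∠(HA, AM) = 90.00° ✓; |HA| = 7.100 ✓; bearing(H→L) − bearing(H→A) = 109.0° ✓; |HL| = 7.100 ✓; ∠(HL, LS) = 90.00° ✓; |LS| = 5.400 ✗.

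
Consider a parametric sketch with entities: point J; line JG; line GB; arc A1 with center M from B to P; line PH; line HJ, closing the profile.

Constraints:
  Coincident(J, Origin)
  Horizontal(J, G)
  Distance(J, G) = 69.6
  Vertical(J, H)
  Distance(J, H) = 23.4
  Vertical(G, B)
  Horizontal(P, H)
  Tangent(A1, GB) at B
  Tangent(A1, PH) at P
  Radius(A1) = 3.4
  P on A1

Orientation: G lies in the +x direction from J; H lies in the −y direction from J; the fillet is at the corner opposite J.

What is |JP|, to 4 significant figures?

70.21

J is at the origin; JG is horizontal with |JG| = 69.6 and G on the +x side, so G = (69.60, 0.000). JH is vertical with |JH| = 23.4 and H on the −y side, so H = (0.000, -23.40). The virtual corner opposite J is at (69.60, -23.40). Since A1 is tangent to GB there, MB ⟂ GB and the tangent condition forces MP to be normal to PH, with radius 3.4, so the center M sits 3.4 in from both sides at M = (66.20, -20.00). That places the tangent points at B = (69.60, -20.00) on GB and P = (66.20, -23.40) on PH. Then |JP| = |P − J| = 70.21.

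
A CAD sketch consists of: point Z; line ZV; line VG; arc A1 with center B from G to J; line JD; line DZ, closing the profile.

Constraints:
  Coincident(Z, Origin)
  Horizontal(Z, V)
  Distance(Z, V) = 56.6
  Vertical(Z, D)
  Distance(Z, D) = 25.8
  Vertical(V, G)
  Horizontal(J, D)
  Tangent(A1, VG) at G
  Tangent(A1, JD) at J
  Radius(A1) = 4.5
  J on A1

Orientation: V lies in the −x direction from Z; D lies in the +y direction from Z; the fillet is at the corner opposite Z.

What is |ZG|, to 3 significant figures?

60.5

The virtual corner opposite Z is at (-56.6, 25.8). Since A1 is tangent to VG there, BG ⟂ VG and since A1 is tangent to JD there, BJ ⟂ JD, with radius 4.5, so the center B sits 4.5 in from both sides at B = (-52.1, 21.3). That places the tangent points at G = (-56.6, 21.3) on VG and J = (-52.1, 25.8) on JD. Then |ZG| = |G − Z| = 60.5.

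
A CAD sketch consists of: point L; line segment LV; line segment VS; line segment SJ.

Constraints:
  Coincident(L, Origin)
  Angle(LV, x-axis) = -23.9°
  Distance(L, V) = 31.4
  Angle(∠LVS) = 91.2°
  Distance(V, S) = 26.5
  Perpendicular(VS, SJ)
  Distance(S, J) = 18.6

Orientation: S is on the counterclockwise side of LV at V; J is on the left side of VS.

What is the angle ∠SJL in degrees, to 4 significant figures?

115.2°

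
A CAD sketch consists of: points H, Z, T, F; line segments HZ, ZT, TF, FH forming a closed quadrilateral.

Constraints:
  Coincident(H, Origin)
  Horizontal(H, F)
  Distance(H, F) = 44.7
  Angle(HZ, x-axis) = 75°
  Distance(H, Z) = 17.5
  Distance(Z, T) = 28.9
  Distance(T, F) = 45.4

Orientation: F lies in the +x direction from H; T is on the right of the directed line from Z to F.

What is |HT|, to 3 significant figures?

11.8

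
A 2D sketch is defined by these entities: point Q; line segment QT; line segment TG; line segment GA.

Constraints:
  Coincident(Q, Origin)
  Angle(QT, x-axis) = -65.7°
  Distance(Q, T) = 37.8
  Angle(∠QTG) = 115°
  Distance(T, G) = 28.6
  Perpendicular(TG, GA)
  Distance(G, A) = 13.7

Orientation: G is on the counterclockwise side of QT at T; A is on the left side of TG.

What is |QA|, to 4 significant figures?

49.09

Q is at the origin; QT runs at -65.7° with length 37.8, so T = 37.8·(cos -65.7°, sin -65.7°) = (15.56, -34.45). ∠QTG = 115.0°, so TG runs at -65.7° + (180° − 115.0°) = -0.7000° from the x-axis; with |TG| = 28.6, G = T + 28.6·(cos -0.7000°, sin -0.7000°) = (44.15, -34.80). TG ⟂ GA; with |GA| = 13.7 on the left of TG, A = G + 13.7·(0.01222, 0.9999) = (44.32, -21.10). Then |QA| = |A − Q| = 49.09.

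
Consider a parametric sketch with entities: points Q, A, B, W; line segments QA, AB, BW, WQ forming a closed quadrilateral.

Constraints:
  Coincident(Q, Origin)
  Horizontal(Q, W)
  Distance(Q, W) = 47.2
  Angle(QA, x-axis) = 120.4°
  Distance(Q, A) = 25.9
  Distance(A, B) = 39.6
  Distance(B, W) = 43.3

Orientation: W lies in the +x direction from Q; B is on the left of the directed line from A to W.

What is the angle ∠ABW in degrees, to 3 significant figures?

102°

Checks: |AB| = 39.60 ✓; |BW| = 43.30 ✓.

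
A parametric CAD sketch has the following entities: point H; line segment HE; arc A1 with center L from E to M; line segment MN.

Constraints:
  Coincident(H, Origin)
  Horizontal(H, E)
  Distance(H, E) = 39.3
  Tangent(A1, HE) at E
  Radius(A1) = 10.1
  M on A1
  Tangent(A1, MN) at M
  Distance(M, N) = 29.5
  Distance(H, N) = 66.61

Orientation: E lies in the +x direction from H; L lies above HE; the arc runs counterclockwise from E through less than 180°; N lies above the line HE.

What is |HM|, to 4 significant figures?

49.79

H is at the origin; HE is horizontal with |HE| = 39.3 and E on the +x side, so E = (39.30, 0.000). A1 meets HE tangentially, so LE is at right angles to HE, so L = E + (0, 10.1) = (39.30, 10.10). Since LM ⟂ MN (tangency), |LN| = √(10.1² + 29.5²) = 31.18 regardless of where M sits on A1. So N lies on both circle(H, 66.61) and circle(L, 31.18); the above-HE intersection is N = (55.60, 36.68). M is the foot of the tangent from N: M = (49.16, 7.894).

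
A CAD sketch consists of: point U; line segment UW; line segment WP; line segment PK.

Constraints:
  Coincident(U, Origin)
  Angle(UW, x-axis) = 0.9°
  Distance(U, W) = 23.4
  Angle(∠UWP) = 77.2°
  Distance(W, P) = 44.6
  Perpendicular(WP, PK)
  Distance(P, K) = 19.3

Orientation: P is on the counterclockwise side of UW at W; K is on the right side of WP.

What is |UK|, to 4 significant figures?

57.69

U is at the origin; UW runs at 0.9° with length 23.4, so W = 23.4·(cos 0.9°, sin 0.9°) = (23.40, 0.3676). ∠UWP = 77.2°, so WP runs at 0.9° + (180° − 77.2°) = 103.7° from the x-axis; with |WP| = 44.6, P = W + 44.6·(cos 103.7°, sin 103.7°) = (12.83, 43.70). The perpendicularity gives PK at right angles to WP; with |PK| = 19.3 on the right of WP, K = P + 19.3·(0.9715, 0.2368) = (31.59, 48.27). Then |UK| = |K − U| = 57.69.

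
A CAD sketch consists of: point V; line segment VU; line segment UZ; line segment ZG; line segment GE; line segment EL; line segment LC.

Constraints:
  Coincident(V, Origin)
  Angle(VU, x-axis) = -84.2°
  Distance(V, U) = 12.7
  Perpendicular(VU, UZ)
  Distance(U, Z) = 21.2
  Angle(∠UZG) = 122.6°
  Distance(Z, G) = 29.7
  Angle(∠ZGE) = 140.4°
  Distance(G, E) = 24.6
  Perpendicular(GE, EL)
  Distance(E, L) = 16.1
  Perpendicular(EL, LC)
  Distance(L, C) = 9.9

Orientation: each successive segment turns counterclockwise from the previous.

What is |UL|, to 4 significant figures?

50.85

V is at the origin; VU runs at -84.2° with length 12.7, so U = (1.283, -12.63). VU is perpendicular to UZ, so UZ runs at 5.800°; with |UZ| = 21.2, Z = (22.37, -10.49). ∠UZG = 122.6° gives ZG at 63.20° from the x-axis; with |ZG| = 29.7, G = (35.77, 16.02). ∠ZGE = 140.4° gives GE at 102.8° from the x-axis; with |GE| = 24.6, E = (30.32, 40.01). The perpendicularity gives EL at right angles to GE, so EL runs at -167.2°; with |EL| = 16.1, L = (14.62, 36.44). Then |UL| = |L − U| = 50.85.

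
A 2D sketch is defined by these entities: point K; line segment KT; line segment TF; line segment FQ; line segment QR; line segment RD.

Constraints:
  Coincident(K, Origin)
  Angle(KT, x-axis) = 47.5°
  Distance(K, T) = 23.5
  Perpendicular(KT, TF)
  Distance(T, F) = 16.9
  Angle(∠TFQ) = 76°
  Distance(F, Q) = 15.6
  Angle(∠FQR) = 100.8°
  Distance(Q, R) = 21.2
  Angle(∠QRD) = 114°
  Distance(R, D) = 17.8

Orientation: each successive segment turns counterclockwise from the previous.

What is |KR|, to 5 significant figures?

12.482

K is at the origin; KT runs at 47.5° with length 23.5, so T = (15.876, 17.326). KT ⟂ TF, so TF runs at 137.50°; with |TF| = 16.9, F = (3.4164, 28.743). ∠TFQ = 76.0° gives FQ at -118.50° from the x-axis; with |FQ| = 15.6, Q = (-4.0273, 15.034). ∠FQR = 100.8° gives QR at -39.300° from the x-axis; with |QR| = 21.2, R = (12.378, 1.6063). Then |KR| = |R − K| = 12.482.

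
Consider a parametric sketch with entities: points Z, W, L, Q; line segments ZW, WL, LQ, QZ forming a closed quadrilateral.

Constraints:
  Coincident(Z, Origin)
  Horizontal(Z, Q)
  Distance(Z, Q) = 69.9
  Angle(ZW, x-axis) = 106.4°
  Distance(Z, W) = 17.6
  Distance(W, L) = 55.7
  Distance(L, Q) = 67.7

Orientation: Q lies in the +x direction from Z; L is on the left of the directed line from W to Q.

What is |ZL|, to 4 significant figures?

66.24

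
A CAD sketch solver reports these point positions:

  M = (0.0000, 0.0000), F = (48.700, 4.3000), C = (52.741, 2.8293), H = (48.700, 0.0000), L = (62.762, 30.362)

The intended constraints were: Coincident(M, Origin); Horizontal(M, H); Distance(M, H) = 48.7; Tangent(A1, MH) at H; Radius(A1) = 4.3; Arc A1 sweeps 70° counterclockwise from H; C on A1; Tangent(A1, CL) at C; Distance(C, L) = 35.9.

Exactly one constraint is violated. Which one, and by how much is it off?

Distance(C, L) = 35.9 — off by 6.60.

M = (0.00, 0.00) ✓; M.y = 0.00, H.y = 0.00 ✓; |MH| = 48.70 ✓; ∠(FH, HM) = 90.00° ✓; |FH| = 4.300 ✓; bearing(F→C) − bearing(F→H) = 70.00° ✓; |FC| = 4.300 ✓; ∠(FC, CL) = 90.00° ✓; |CL| = 29.30 ✗.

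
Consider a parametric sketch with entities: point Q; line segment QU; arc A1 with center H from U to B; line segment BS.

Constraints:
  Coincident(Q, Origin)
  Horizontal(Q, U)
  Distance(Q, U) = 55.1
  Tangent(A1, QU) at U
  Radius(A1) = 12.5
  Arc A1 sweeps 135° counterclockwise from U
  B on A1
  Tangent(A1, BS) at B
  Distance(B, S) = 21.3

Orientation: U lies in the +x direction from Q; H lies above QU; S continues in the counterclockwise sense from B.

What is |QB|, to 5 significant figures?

67.406

Q is at the origin; QU is horizontal with |QU| = 55.1 and U on the +x side, so U = (55.100, 0.0000). Since A1 is tangent to QU there, HU ⟂ QU, so H = U + (0, 12.5) = (55.100, 12.500). On A1, U sits at bearing -90° from H; a 135° counterclockwise sweep puts B at bearing 45°, so B = H + 12.5·(cos 45°, sin 45°) = (63.939, 21.339). Then |QB| = |B − Q| = 67.406.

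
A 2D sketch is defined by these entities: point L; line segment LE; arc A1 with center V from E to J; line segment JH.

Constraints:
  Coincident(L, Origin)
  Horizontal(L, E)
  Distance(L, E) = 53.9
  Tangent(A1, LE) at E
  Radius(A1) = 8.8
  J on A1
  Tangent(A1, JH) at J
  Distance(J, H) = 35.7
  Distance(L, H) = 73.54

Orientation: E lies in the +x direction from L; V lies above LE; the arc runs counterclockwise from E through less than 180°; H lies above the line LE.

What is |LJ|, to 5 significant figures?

63.410

Checks: L.y = 0.00, E.y = 0.00 ✓; |VJ| = 8.800 ✓; ∠(VJ, JH) = 90.00° ✓; |JH| = 35.70 ✓; |LH| = 73.54 ✓.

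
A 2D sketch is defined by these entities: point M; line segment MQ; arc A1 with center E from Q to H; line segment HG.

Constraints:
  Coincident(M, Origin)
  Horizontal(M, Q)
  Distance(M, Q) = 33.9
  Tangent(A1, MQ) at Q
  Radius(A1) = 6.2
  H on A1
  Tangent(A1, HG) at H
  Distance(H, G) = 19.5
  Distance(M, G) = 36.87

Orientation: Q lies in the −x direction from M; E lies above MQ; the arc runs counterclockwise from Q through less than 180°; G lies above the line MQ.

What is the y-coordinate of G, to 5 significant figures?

25.373

Checks: M.y = 0.00, Q.y = 0.00 ✓; |EH| = 6.200 ✓; ∠(EH, HG) = 90.00° ✓; |HG| = 19.50 ✓; |MG| = 36.87 ✓.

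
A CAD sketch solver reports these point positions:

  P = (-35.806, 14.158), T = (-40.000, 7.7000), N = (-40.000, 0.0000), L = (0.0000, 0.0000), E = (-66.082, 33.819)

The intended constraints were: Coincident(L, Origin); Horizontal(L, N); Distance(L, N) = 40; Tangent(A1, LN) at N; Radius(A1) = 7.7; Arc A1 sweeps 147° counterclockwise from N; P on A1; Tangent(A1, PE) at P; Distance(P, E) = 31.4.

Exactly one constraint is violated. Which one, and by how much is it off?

Distance(P, E) = 31.4 — off by 4.70.

L = (0.00, 0.00) ✓; L.y = 0.00, N.y = 0.00 ✓; |LN| = 40.00 ✓; ∠(TN, NL) = 90.00° ✓; |TN| = 7.700 ✓; bearing(T→P) − bearing(T→N) = 147.0° ✓; |TP| = 7.700 ✓; ∠(TP, PE) = 90.00° ✓; |PE| = 36.10 ✗.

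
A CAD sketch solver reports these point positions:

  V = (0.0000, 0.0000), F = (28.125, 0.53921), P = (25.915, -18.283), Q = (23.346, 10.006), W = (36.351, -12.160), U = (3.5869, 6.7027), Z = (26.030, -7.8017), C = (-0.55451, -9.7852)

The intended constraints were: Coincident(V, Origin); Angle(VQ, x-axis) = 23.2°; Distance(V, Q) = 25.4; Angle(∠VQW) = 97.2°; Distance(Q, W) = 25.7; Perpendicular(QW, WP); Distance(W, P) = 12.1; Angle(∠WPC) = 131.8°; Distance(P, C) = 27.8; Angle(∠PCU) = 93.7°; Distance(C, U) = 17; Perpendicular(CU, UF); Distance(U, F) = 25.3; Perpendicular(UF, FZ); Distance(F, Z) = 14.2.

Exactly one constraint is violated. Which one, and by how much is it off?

Distance(F, Z) = 14.2 — off by 5.60.

V = (0.00, 0.00) ✓; VQ at 23.20° ✓; |VQ| = 25.40 ✓; ∠VQW = 97.20° ✓; |QW| = 25.70 ✓; ∠(QW, WP) = 90.00° ✓; |WP| = 12.10 ✓; ∠WPC = 131.8° ✓; |PC| = 27.80 ✓; ∠PCU = 93.70° ✓; |CU| = 17.00 ✓; ∠(CU, UF) = 90.00° ✓; |UF| = 25.30 ✓; ∠(UF, FZ) = 90.00° ✓; |FZ| = 8.600 ✗.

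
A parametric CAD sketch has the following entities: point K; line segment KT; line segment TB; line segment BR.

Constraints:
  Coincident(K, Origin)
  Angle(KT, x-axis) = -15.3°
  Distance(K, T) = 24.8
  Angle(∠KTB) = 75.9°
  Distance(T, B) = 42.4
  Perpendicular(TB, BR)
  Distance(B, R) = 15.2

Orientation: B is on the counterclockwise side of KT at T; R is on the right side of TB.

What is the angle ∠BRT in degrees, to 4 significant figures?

70.28°

K is at the origin; KT runs at -15.3° with length 24.8, so T = 24.8·(cos -15.3°, sin -15.3°) = (23.92, -6.544). ∠KTB = 75.9°, so TB runs at -15.3° + (180° − 75.9°) = 88.80° from the x-axis; with |TB| = 42.4, B = T + 42.4·(cos 88.80°, sin 88.80°) = (24.81, 35.85). TB ⟂ BR; with |BR| = 15.2 on the right of TB, R = B + 15.2·(0.9998, -0.02094) = (40.01, 35.53). Then cos ∠BRT = RB·RT / (|RB||RT|), giving 70.28°.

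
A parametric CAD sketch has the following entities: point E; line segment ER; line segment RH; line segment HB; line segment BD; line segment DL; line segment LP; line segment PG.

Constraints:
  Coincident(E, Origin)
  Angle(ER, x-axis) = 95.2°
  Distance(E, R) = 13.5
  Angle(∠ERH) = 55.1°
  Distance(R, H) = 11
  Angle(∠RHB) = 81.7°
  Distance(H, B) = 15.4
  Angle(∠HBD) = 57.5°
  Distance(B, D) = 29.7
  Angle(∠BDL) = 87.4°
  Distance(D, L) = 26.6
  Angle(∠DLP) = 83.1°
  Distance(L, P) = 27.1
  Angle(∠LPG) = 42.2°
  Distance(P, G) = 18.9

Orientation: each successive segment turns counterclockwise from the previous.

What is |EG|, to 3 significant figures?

17.0

E is at the origin; ER runs at 95.2° with length 13.5, so R = (-1.22, 13.4). ∠ERH = 55.1° gives RH at -140° from the x-axis; with |RH| = 11.0, H = (-9.64, 6.36). ∠RHB = 81.7° gives HB at -41.6° from the x-axis; with |HB| = 15.4, B = (1.88, -3.87). ∠HBD = 57.5° gives BD at 80.9° from the x-axis; with |BD| = 29.7, D = (6.58, 25.5). ∠BDL = 87.4° gives DL at 174° from the x-axis; with |DL| = 26.6, L = (-19.9, 28.5). ∠DLP = 83.1° gives LP at -89.6° from the x-axis; with |LP| = 27.1, P = (-19.7, 1.37). ∠LPG = 42.2° gives PG at 48.2° from the x-axis; with |PG| = 18.9, G = (-7.07, 15.5). Then |EG| = |G − E| = 17.0.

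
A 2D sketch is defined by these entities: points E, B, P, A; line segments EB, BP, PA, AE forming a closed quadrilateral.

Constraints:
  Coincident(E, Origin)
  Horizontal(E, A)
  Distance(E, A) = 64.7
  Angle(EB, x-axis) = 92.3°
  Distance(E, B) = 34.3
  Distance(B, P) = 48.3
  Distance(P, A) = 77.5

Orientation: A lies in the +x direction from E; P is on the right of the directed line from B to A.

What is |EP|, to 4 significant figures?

17.43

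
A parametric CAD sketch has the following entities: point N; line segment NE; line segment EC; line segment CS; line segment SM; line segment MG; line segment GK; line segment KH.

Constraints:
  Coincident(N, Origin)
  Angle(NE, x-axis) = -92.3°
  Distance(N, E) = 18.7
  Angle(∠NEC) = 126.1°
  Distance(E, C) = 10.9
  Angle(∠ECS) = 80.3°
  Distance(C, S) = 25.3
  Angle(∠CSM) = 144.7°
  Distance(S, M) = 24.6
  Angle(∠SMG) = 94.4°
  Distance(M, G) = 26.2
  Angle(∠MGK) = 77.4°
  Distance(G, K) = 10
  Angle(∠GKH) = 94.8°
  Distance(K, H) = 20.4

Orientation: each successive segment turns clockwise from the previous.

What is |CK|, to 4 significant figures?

38.70

N is at the origin; NE runs at -92.3° with length 18.7, so E = (-0.7505, -18.68). ∠NEC = 126.1° gives EC at -146.2° from the x-axis; with |EC| = 10.9, C = (-9.808, -24.75). ∠ECS = 80.3° gives CS at 114.1° from the x-axis; with |CS| = 25.3, S = (-20.14, -1.654). ∠CSM = 144.7° gives SM at 78.80° from the x-axis; with |SM| = 24.6, M = (-15.36, 22.48). ∠SMG = 94.4° gives MG at -6.800° from the x-axis; with |MG| = 26.2, G = (10.65, 19.38). ∠MGK = 77.4° gives GK at -109.4° from the x-axis; with |GK| = 10.0, K = (7.333, 9.943). Then |CK| = |K − C| = 38.70.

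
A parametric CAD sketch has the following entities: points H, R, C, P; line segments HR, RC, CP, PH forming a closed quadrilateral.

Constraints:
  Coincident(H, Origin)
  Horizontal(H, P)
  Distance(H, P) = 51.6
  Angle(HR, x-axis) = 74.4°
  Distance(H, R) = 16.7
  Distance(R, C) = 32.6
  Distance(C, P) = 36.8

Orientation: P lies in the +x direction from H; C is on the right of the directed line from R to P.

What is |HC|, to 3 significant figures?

22.3

H is at the origin; HP is horizontal with |HP| = 51.6 and P in +x, so P = (51.6, 0). HR runs at 74.4° with |HR| = 16.7, so R = (4.49, 16.1). C is determined by |RC| = 32.6 and |CP| = 36.8 together: it lies at the intersection of circle(R, 32.6) and circle(P, 36.8). With |RP| = 49.8, the foot of the radical line on RP is 22.0 from R and the perpendicular offset is √(32.6² − 22.0²) = 24.1. Taking the right-of-RP solution: C = (17.5, -13.8).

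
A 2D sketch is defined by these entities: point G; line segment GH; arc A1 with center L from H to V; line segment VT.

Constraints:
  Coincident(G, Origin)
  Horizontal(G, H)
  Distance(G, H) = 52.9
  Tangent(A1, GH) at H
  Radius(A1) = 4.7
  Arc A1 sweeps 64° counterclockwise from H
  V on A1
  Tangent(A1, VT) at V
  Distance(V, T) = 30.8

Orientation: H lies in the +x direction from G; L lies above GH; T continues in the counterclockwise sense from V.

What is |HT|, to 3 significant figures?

35.1

On A1, H sits at bearing -90° from L; a 64° counterclockwise sweep puts V at bearing -26°, so V = L + 4.7·(cos -26°, sin -26°) = (57.1, 2.64). Tangency of A1 to VT means the radius LV is perpendicular to VT, so VT runs along (−sin -26°, cos -26°); with |VT| = 30.8, T = (70.6, 30.3). Then |HT| = |T − H| = 35.1.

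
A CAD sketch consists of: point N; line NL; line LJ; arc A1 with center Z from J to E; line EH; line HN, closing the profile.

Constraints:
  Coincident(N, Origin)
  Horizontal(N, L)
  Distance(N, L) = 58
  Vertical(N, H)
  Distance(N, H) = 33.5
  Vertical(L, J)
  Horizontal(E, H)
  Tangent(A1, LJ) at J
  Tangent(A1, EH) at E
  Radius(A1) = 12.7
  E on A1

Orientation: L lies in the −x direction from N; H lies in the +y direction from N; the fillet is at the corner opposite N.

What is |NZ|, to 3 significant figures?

49.8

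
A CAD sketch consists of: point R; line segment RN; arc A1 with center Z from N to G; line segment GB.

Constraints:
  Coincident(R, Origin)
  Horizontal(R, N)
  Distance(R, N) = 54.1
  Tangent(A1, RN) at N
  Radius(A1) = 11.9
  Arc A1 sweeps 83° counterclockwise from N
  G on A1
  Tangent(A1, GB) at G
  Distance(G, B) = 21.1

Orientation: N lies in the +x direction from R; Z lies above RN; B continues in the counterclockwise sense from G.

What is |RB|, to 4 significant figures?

75.34

R is at the origin; R and N share the same y with |RN| = 54.1 and N on the +x side, so N = (54.10, 0.000). A1 meets RN tangentially, so ZN is at right angles to RN, so Z = N + (0, 11.9) = (54.10, 11.90). On A1, N sits at bearing -90° from Z; an 83° counterclockwise sweep puts G at bearing -7°, so G = Z + 11.9·(cos -7°, sin -7°) = (65.91, 10.45). A1 meets GB tangentially, so ZG is at right angles to GB, so GB runs along (−sin -7°, cos -7°); with |GB| = 21.1, B = (68.48, 31.39). Then |RB| = |B − R| = 75.34.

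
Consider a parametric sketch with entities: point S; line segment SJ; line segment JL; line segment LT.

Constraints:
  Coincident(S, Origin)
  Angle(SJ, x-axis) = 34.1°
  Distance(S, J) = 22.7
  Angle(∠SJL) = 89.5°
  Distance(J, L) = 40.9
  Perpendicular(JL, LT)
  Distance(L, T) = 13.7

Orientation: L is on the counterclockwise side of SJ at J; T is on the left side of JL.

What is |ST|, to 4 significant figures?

41.68

S is at the origin; SJ runs at 34.1° with length 22.7, so J = 22.7·(cos 34.1°, sin 34.1°) = (18.80, 12.73). ∠SJL = 89.5°, so JL runs at 34.1° + (180° − 89.5°) = 124.6° from the x-axis; with |JL| = 40.9, L = J + 40.9·(cos 124.6°, sin 124.6°) = (-4.428, 46.39). The perpendicularity gives LT at right angles to JL; with |LT| = 13.7 on the left of JL, T = L + 13.7·(-0.8231, -0.5678) = (-15.70, 38.61). Then |ST| = |T − S| = 41.68.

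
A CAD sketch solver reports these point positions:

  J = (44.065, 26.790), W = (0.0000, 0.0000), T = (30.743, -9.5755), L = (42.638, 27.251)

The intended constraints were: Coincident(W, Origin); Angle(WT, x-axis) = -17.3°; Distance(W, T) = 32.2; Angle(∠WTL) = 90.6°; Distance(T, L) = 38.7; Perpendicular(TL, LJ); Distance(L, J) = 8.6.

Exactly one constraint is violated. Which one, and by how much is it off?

Distance(L, J) = 8.6 — off by 7.10.

W = (0.00, 0.00) ✓; WT at -17.30° ✓; |WT| = 32.20 ✓; ∠WTL = 90.60° ✓; |TL| = 38.70 ✓; ∠(TL, LJ) = 90.00° ✓; |LJ| = 1.500 ✗.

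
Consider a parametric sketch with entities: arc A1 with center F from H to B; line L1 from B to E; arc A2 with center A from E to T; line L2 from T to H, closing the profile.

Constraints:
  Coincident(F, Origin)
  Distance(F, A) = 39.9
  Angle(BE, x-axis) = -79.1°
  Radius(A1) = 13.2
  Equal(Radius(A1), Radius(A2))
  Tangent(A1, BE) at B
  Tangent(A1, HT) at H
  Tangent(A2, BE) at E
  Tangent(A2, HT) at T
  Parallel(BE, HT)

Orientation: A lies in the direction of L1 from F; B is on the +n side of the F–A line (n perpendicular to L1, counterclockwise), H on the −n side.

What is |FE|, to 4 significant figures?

42.03

Tangency of A1 to both parallel lines with radius 13.2 puts B and H at F ± 13.2·n: B = (12.96, 2.496), H = (-12.96, -2.496). Equal radii place E and T the same way about A: E = A + 13.2·n = (20.51, -36.68), T = A − 13.2·n = (-5.417, -41.68). Then |FE| = |E − F| = 42.03.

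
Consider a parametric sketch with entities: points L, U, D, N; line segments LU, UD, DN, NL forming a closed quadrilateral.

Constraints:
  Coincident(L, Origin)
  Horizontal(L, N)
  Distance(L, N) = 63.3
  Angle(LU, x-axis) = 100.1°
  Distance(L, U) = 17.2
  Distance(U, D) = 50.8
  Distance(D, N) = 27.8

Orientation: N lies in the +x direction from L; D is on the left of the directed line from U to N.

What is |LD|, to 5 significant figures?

52.648

Checks: |LN| = 63.30 ✓; |LU| = 17.20 ✓; |UD| = 50.80 ✓; |DN| = 27.80 ✓.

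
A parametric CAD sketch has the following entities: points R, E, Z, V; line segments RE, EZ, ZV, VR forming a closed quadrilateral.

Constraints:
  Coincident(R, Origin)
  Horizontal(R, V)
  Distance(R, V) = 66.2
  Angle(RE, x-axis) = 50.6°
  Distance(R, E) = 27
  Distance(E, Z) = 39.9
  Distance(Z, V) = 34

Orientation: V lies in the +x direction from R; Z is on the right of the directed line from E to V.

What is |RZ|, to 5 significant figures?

38.355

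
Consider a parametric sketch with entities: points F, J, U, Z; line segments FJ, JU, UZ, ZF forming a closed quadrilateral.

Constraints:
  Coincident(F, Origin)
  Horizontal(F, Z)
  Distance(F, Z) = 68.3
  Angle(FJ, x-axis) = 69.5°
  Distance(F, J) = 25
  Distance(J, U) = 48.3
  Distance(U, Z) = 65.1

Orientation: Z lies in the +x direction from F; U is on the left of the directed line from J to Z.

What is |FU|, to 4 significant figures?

72.12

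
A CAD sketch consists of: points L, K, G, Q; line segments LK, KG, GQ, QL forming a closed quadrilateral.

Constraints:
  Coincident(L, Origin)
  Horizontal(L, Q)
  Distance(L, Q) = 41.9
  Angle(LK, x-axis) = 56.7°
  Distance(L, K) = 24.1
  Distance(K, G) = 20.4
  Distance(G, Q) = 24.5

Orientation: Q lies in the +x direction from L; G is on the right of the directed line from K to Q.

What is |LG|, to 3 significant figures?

17.4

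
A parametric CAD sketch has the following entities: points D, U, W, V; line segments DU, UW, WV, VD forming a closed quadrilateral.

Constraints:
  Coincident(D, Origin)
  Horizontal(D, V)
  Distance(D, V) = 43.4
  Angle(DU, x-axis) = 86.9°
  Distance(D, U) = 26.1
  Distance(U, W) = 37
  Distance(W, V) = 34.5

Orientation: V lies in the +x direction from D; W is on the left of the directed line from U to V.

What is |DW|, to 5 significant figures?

50.656

D is at the origin; DV is horizontal with |DV| = 43.4 and V in +x, so V = (43.4, 0). DU runs at 86.9° with |DU| = 26.1, so U = (1.4115, 26.062). W is determined by |UW| = 37.0 and |WV| = 34.5 together: it lies at the intersection of circle(U, 37.0) and circle(V, 34.5). With |UV| = 49.419, the foot of the radical line on UV is 26.518 from U and the perpendicular offset is √(37.0² − 26.518²) = 25.803. Taking the left-of-UV solution: W = (37.550, 34.000).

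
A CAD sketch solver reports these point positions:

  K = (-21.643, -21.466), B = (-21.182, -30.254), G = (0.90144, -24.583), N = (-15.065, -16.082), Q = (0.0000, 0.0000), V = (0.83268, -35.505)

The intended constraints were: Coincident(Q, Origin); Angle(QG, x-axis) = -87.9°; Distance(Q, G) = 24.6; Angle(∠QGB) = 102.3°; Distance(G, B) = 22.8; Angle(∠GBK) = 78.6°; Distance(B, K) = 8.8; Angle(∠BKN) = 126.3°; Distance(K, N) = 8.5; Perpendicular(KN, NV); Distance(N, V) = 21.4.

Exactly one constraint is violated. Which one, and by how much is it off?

Distance(N, V) = 21.4 — off by 3.70.

Q = (0.00, 0.00) ✓; QG at -87.90° ✓; |QG| = 24.60 ✓; ∠QGB = 102.3° ✓; |GB| = 22.80 ✓; ∠GBK = 78.60° ✓; |BK| = 8.800 ✓; ∠BKN = 126.3° ✓; |KN| = 8.500 ✓; ∠(KN, NV) = 90.00° ✓; |NV| = 25.10 ✗.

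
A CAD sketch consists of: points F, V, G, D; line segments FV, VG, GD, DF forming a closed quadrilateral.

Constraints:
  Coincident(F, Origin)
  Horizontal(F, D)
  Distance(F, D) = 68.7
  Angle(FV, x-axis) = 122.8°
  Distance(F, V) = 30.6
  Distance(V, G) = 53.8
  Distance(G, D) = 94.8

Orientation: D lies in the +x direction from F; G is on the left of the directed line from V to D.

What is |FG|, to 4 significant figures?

73.78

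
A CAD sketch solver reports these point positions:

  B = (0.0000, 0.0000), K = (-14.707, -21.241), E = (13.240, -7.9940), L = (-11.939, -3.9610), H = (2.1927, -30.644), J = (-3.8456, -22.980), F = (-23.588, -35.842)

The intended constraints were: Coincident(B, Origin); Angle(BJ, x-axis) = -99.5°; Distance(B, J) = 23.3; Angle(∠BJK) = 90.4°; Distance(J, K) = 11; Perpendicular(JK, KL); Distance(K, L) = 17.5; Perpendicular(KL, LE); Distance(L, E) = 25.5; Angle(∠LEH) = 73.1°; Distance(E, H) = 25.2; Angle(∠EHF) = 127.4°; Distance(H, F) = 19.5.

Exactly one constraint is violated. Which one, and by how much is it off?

Distance(H, F) = 19.5 — off by 6.80.

B = (0.00, 0.00) ✓; BJ at -99.50° ✓; |BJ| = 23.30 ✓; ∠BJK = 90.40° ✓; |JK| = 11.00 ✓; ∠(JK, KL) = 90.00° ✓; |KL| = 17.50 ✓; ∠(KL, LE) = 90.00° ✓; |LE| = 25.50 ✓; ∠LEH = 73.10° ✓; |EH| = 25.20 ✓; ∠EHF = 127.4° ✓; |HF| = 26.30 ✗.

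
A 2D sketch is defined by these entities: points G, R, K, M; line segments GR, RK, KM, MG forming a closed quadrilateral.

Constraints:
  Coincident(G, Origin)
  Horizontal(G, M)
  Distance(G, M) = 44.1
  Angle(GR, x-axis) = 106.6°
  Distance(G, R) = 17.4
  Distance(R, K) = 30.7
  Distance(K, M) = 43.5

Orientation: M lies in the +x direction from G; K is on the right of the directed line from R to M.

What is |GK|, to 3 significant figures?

13.3

G is at the origin; G and M share the same y with |GM| = 44.1 and M in +x, so M = (44.1, 0). GR runs at 106.6° with |GR| = 17.4, so R = (-4.97, 16.7). K is determined by |RK| = 30.7 and |KM| = 43.5 together: it lies at the intersection of circle(R, 30.7) and circle(M, 43.5). With |RM| = 51.8, the foot of the radical line on RM is 16.8 from R and the perpendicular offset is √(30.7² − 16.8²) = 25.7. Taking the right-of-RM solution: K = (2.61, -13.1).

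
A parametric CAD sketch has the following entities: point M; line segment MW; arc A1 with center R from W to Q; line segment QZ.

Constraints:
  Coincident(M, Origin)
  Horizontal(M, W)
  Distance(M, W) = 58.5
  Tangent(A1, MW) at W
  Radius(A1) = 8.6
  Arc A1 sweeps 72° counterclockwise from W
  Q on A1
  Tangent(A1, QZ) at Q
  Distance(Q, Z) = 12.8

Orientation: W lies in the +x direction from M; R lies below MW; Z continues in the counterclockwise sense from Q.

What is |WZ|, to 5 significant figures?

21.804

On A1, W sits at bearing 90° from R; a 72° counterclockwise sweep puts Q at bearing 162°, so Q = R + 8.6·(cos 162°, sin 162°) = (50.321, -5.9425). Since A1 is tangent to QZ there, RQ ⟂ QZ, so QZ runs along (−sin 162°, cos 162°); with |QZ| = 12.8, Z = (46.365, -18.116). Then |WZ| = |Z − W| = 21.804.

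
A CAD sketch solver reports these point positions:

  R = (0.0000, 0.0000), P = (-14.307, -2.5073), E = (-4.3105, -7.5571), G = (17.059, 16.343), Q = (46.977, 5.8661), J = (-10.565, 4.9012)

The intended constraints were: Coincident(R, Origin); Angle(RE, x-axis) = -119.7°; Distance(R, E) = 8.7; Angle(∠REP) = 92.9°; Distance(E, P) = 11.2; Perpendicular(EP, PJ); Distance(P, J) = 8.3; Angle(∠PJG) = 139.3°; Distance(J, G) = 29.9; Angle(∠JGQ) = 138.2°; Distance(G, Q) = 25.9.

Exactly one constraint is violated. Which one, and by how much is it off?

Distance(G, Q) = 25.9 — off by 5.80.

R = (0.00, 0.00) ✓; RE at -119.7° ✓; |RE| = 8.700 ✓; ∠REP = 92.90° ✓; |EP| = 11.20 ✓; ∠(EP, PJ) = 90.00° ✓; |PJ| = 8.300 ✓; ∠PJG = 139.3° ✓; |JG| = 29.90 ✓; ∠JGQ = 138.2° ✓; |GQ| = 31.70 ✗.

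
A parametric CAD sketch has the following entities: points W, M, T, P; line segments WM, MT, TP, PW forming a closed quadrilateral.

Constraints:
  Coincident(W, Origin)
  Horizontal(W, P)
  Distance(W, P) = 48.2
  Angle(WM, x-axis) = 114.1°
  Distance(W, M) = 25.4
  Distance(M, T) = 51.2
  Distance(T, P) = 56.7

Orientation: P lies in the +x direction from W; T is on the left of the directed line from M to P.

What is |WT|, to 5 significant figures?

61.976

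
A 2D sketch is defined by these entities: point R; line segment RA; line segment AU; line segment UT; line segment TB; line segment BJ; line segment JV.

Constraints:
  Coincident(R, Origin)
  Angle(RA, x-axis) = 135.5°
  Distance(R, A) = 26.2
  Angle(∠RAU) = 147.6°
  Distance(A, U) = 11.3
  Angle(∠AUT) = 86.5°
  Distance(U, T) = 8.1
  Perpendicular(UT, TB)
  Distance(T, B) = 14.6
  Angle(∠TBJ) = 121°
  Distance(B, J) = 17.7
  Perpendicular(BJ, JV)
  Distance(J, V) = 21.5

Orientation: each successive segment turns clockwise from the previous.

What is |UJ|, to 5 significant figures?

24.748

R is at the origin; RA runs at 135.5° with length 26.2, so A = (-18.687, 18.364). ∠RAU = 147.6° gives AU at 103.10° from the x-axis; with |AU| = 11.3, U = (-21.248, 29.370). ∠AUT = 86.5° gives UT at 9.6000° from the x-axis; with |UT| = 8.1, T = (-13.262, 30.721). UT ⟂ TB, so TB runs at -80.400°; with |TB| = 14.6, B = (-10.827, 16.325). ∠TBJ = 121.0° gives BJ at -139.40° from the x-axis; with |BJ| = 17.7, J = (-24.266, 4.8063). Then |UJ| = |J − U| = 24.748.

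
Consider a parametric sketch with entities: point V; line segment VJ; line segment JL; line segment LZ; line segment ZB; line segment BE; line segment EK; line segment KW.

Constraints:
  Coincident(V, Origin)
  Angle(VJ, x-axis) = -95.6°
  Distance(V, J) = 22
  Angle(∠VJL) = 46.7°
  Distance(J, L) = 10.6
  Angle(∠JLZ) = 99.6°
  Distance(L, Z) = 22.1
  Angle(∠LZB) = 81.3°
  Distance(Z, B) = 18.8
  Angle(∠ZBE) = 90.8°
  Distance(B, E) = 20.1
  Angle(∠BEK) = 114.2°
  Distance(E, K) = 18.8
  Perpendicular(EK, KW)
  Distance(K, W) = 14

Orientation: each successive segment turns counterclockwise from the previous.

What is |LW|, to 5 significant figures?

9.7068

V is at the origin; VJ runs at -95.6° with length 22.0, so J = (-2.1468, -21.895). ∠VJL = 46.7° gives JL at 37.700° from the x-axis; with |JL| = 10.6, L = (6.2401, -15.413). ∠JLZ = 99.6° gives LZ at 118.10° from the x-axis; with |LZ| = 22.1, Z = (-4.1692, 4.0822). ∠LZB = 81.3° gives ZB at -143.20° from the x-axis; with |ZB| = 18.8, B = (-19.223, -7.1795). ∠ZBE = 90.8° gives BE at -54.000° from the x-axis; with |BE| = 20.1, E = (-7.4085, -23.441). ∠BEK = 114.2° gives EK at 11.800° from the x-axis; with |EK| = 18.8, K = (10.994, -19.596). EK ⟂ KW, so KW runs at 101.80°; with |KW| = 14.0, W = (8.1313, -5.8920). Then |LW| = |W − L| = 9.7068.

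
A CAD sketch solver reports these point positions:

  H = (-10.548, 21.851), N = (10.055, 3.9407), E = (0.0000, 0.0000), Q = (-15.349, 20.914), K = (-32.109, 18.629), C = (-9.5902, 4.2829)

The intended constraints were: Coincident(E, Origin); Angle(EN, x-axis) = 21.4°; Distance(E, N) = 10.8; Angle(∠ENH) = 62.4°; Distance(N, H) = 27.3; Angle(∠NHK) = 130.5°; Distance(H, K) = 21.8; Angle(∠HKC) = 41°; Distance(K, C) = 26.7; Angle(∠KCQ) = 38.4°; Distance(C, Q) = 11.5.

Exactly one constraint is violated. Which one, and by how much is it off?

Distance(C, Q) = 11.5 — off by 6.10.

E = (0.00, 0.00) ✓; EN at 21.40° ✓; |EN| = 10.80 ✓; ∠ENH = 62.40° ✓; |NH| = 27.30 ✓; ∠NHK = 130.5° ✓; |HK| = 21.80 ✓; ∠HKC = 41.00° ✓; |KC| = 26.70 ✓; ∠KCQ = 38.40° ✓; |CQ| = 17.60 ✗.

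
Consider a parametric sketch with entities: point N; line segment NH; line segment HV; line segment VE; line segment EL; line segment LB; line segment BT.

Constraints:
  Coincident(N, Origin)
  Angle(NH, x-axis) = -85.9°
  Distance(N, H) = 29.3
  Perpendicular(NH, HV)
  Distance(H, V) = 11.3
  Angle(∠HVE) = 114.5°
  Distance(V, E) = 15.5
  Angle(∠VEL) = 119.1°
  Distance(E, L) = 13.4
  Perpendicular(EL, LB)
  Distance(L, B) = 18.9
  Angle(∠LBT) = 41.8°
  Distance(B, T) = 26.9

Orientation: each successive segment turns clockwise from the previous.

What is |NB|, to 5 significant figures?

16.544

N is at the origin; NH runs at -85.9° with length 29.3, so H = (2.0949, -29.225). The perpendicularity gives HV at right angles to NH, so HV runs at -175.90°; with |HV| = 11.3, V = (-9.1762, -30.033). ∠HVE = 114.5° gives VE at 118.60° from the x-axis; with |VE| = 15.5, E = (-16.596, -16.424). ∠VEL = 119.1° gives EL at 57.700° from the x-axis; with |EL| = 13.4, L = (-9.4356, -5.0977). The perpendicularity gives LB at right angles to EL, so LB runs at -32.300°; with |LB| = 18.9, B = (6.5398, -15.197). Then |NB| = |B − N| = 16.544.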